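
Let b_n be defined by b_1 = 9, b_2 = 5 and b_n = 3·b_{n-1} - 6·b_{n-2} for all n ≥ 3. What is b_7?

2025

Applying the relation repeatedly:
b_3 = -39, b_4 = -147, b_5 = -207, b_6 = 261, b_7 = 2025.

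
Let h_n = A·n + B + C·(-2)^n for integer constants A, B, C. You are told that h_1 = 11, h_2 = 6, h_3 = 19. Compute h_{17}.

The three given values yield: A + B - 2C = 11; 2A + B + 4C = 6; 3A + B - 8C = 19.
Subtracting the first from the second: A + 6C = -5.
Subtracting the second from the third: A - 12C = 13.
Solving: C = -1, A = 1, then B = 8.
Therefore h_{17} = 17 + 8 + (-1)·(-131072) = 131097.

131097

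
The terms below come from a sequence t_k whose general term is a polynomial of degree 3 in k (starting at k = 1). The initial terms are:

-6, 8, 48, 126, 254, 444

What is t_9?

1506

1st diffs: 14, 40, 78, 128, 190.
2nd diffs: 26, 38, 50, 62.
3rd diffs: 12, 12, 12 (constant).
So t_k = 2k^3 + k^2 - 3k - 6.
Evaluating at k = 9 gives t_9 = 1506.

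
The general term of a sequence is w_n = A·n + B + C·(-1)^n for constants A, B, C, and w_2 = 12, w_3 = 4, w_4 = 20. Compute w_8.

36

The three given values yield: 2A + B + C = 12; 3A + B - C = 4; 4A + B + C = 20.
Subtracting the first from the second: A - 2C = -8.
Subtracting the second from the third: A + 2C = 16.
Solving: C = 6, A = 4, then B = -2.
So w_n = 4·n + (-2) + 6·(-1)^n; at n=8 this is 36.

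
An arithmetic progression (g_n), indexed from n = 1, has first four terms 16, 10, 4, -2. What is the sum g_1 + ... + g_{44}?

-4972

Common difference d = -6.
g_n = 16 + (n - 1)·(-6).
g_{44} = -242; S = 44·(16 + (-242))/2 = -4972.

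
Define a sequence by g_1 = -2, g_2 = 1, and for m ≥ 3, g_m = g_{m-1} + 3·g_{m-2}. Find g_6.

-23

g_3 = -5; g_4 = -2; g_5 = -17; g_6 = -23.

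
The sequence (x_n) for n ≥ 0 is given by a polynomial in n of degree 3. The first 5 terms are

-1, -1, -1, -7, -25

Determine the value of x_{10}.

-721

1st diffs: 0, 0, -6, -18.
2nd diffs: 0, -6, -12.
3rd diffs: -6, -6 (constant).
Newton forward-difference form: x_n = -1 + (-6)·C(n,3).
At n = 10: n = 10, so x_{10} = -1 - 720 = -721.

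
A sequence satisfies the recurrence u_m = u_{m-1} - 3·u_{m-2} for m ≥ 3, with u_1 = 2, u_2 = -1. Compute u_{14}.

-361

Compute successive terms:
u_3 = -7;  u_4 = -4;  u_5 = 17;  …;  u_{11} = 413;  u_{12} = -439;  u_{13} = -1678;  u_{14} = -361.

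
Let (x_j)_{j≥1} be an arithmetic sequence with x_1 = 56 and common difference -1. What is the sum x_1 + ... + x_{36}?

1386

x_j = 56 + (j - 1)·(-1).
x_{36} = 21; S = 36·(56 + 21)/2 = 1386.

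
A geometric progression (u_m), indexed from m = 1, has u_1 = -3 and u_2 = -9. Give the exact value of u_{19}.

Common ratio r = 3.
u_m = (-3)·3^(m-1).
u_{19} = (-3)·3^18 = -1162261467.

-1162261467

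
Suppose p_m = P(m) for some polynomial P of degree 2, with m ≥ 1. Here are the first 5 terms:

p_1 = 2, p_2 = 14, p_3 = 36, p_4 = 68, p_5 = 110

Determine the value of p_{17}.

1394

1st diffs: 12, 22, 32, 42.
2nd diffs: 10, 10, 10 (constant).
Newton forward-difference form: p_m = 2 + 12·C(m-1,1) + 10·C(m-1,2).
At m = 17: m-1 = 16, so p_{17} = 2 + 192 + 1200 = 1394.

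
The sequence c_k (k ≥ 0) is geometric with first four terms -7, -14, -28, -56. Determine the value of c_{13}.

Common ratio r = 2.
c_k = (-7)·2^(k-0).
c_{13} = (-7)·2^13 = -57344.

-57344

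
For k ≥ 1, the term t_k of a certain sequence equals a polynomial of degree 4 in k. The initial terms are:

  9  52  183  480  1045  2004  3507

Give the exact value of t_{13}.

1st diffs: 43, 131, 297, 565, 959, 1503.
2nd diffs: 88, 166, 268, 394, 544.
3rd diffs: 78, 102, 126, 150.
4th diffs: 24, 24, 24 (constant).
Newton forward-difference form: t_k = 9 + 43·C(k-1,1) + 88·C(k-1,2) + 78·C(k-1,3) + 24·C(k-1,4).
At k = 13: k-1 = 12, so t_{13} = 9 + 516 + 5808 + 17160 + 11880 = 35373.

35373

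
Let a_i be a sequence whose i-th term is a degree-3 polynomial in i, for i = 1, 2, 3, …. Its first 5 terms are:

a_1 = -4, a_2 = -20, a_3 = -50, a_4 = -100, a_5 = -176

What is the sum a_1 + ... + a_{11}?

-5214

1st diffs: -16, -30, -50, -76.
2nd diffs: -14, -20, -26.
3rd diffs: -6, -6 (constant).
Newton forward-difference form: a_i = -4 + (-16)·C(i-1,1) + (-14)·C(i-1,2) + (-6)·C(i-1,3).
Continuing: …, -284, -430, -620, -860, …, a_{11} = -1514.
Summing i = 1..11 (11 terms) gives -5214.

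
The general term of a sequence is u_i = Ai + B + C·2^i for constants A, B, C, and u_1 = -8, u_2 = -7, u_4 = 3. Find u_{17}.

The three given values yield: A + B + 2C = -8; 2A + B + 4C = -7; 4A + B + 16C = 3.
Subtracting the first from the second: A + 2C = 1.
Subtracting the second from the third: 2A + 12C = 10.
Solving: C = 1, A = -1, then B = -9.
Hence u_{17} = -1·17 + (-9) + 1·131072 = 131046.

131046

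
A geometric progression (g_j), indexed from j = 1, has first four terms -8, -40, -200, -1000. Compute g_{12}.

-390625000

Common ratio r = 5.
g_j = (-8)·5^(j-1).
g_{12} = (-8)·5^11 = -390625000.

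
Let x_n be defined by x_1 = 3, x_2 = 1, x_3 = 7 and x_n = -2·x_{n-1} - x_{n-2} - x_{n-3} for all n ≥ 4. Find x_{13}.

2373

x_4 = -18  x_5 = 28  x_6 = -45  x_7 = 80  x_8 = -143  x_9 = 251  x_{10} = -439  x_{11} = 770  x_{12} = -1352  x_{13} = 2373.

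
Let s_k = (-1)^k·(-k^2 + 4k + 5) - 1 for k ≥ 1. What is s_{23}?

431

(-1)^23 = -1; -k^2 + 4k + 5 at k=23 is -432; so s_{23} = 431.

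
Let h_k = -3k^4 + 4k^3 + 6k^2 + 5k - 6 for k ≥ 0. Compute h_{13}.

-75822

h_{13} = -3·13^4 + 4·13^3 + 6·13^2 + 5·13 - 6 = -75822.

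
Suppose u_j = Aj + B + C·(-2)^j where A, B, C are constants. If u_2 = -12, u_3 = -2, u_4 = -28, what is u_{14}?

-16416

Write the equations: 2A + B + 4C = -12; 3A + B - 8C = -2; 4A + B + 16C = -28.
Subtracting the first from the second: A - 12C = 10.
Subtracting the second from the third: A + 24C = -26.
Solving: C = -1, A = -2, then B = -4.
Therefore u_{14} = -28 + (-4) + (-1)·16384 = -16416.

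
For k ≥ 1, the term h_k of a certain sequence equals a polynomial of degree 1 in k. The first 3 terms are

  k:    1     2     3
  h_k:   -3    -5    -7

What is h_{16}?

-33

1st diffs: -2, -2 (constant).
So h_k = -2k - 1.
Evaluating at k = 16 gives h_{16} = -33.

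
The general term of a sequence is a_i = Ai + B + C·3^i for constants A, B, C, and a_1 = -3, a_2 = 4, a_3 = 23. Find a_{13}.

At i = 1, 2, 3: A + B + 3C = -3; 2A + B + 9C = 4; 3A + B + 27C = 23.
Subtracting the first from the second: A + 6C = 7.
Subtracting the second from the third: A + 18C = 19.
Solving: C = 1, A = 1, then B = -7.
Therefore a_{13} = 13 + (-7) + 1·1594323 = 1594329.

1594329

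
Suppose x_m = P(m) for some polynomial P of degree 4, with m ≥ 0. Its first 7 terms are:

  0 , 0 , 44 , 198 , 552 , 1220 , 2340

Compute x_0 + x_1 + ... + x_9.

25188

1st diffs: 0, 44, 154, 354, 668, 1120.
2nd diffs: 44, 110, 200, 314, 452.
3rd diffs: 66, 90, 114, 138.
4th diffs: 24, 24, 24 (constant).
Newton forward-difference form: x_m = 44·C(m,2) + 66·C(m,3) + 24·C(m,4).
Continuing: 4074, 6608, 10152.
Summing m = 0..9 (10 terms) gives 25188.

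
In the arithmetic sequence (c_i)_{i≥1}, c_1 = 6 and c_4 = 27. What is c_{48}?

Common difference d = (27 - 6) / (4 - 1) = 7.
c_i = 6 + (i - 1)·7.
c_{48} = 6 + 47·7 = 335.

335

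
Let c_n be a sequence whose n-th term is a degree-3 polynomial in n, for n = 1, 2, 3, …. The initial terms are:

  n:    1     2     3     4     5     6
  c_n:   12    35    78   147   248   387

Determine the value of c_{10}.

1st diffs: 23, 43, 69, 101, 139.
2nd diffs: 20, 26, 32, 38.
3rd diffs: 6, 6, 6 (constant).
So c_n = n^3 + 4n^2 + 4n + 3.
Evaluating at n = 10 gives c_{10} = 1443.

1443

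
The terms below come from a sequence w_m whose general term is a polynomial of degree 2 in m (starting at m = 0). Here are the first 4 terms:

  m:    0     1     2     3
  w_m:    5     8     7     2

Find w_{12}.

-223

1st diffs: 3, -1, -5.
2nd diffs: -4, -4 (constant).
So w_m = -2m^2 + 5m + 5.
Evaluating at m = 12 gives w_{12} = -223.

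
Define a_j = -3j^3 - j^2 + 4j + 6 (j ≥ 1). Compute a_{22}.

-32334

a_{22} = -3·22^3 - 1·22^2 + 4·22 + 6 = -32334.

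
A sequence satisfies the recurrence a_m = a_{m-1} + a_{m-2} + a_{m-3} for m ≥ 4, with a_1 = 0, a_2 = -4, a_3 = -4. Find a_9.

Compute successive terms:
a_4 = -8;  a_5 = -16;  a_6 = -28;  a_7 = -52;  a_8 = -96;  a_9 = -176.

-176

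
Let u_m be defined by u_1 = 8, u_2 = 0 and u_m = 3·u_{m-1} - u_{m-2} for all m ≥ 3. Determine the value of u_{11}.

Applying the relation repeatedly:
u_3 = -8;  u_4 = -24;  u_5 = -64;  u_6 = -168;  u_7 = -440;  u_8 = -1152;  u_9 = -3016;  u_{10} = -7896;  u_{11} = -20672.

-20672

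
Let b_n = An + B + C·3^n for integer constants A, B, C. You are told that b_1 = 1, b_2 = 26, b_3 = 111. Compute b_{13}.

7971541

Plug in n = 1, 2, 3: A + B + 3C = 1; 2A + B + 9C = 26; 3A + B + 27C = 111.
Subtracting the first from the second: A + 6C = 25.
Subtracting the second from the third: A + 18C = 85.
Solving: C = 5, A = -5, then B = -9.
Hence b_{13} = -5·13 + (-9) + 5·1594323 = 7971541.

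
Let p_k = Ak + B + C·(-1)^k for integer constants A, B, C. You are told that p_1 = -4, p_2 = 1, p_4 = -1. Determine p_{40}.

-37

The three given values yield: A + B - C = -4; 2A + B + C = 1; 4A + B + C = -1.
Subtracting the first from the second: A + 2C = 5.
Subtracting the second from the third: 2A = -2.
Solving: C = 3, A = -1, then B = 0.
So p_k = -1·k + 0 + 3·(-1)^k; at k=40 this is -37.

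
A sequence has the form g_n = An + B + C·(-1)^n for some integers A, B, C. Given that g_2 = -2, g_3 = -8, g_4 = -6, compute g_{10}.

Plug in n = 2, 3, 4: 2A + B + C = -2; 3A + B - C = -8; 4A + B + C = -6.
Subtracting the first from the second: A - 2C = -6.
Subtracting the second from the third: A + 2C = 2.
Solving: C = 2, A = -2, then B = 0.
So g_n = -2·n + 0 + 2·(-1)^n; at n=10 this is -18.

-18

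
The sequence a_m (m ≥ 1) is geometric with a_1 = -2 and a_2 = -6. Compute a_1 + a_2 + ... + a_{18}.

Common ratio r = 3.
a_m = (-2)·3^(m-1).
S = (-2)·(3^18 - 1)/(3 - 1) = (-2)·(387420489 - 1)/(2) = -387420488.

-387420488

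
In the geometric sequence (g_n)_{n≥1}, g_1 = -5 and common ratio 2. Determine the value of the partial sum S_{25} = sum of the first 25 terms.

-167772155

g_n = (-5)·2^(n-1).
S = (-5)·(2^25 - 1)/(2 - 1) = (-5)·(33554432 - 1)/(1) = -167772155.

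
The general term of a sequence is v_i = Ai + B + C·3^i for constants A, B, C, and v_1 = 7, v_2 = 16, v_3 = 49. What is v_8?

Plug in i = 1, 2, 3: A + B + 3C = 7; 2A + B + 9C = 16; 3A + B + 27C = 49.
Subtracting the first from the second: A + 6C = 9.
Subtracting the second from the third: A + 18C = 33.
Solving: C = 2, A = -3, then B = 4.
So v_i = -3·i + 4 + 2·3^i; at i=8 this is 13102.

13102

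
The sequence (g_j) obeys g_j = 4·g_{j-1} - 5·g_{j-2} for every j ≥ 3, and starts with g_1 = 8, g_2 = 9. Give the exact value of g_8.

-2021

Step forward from the initial values:
g_3 = -4, g_4 = -61, g_5 = -224, g_6 = -591, g_7 = -1244, g_8 = -2021.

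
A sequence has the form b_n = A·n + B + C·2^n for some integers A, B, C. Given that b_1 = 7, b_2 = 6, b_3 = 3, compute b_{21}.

-2097123

At n = 1, 2, 3: A + B + 2C = 7; 2A + B + 4C = 6; 3A + B + 8C = 3.
Subtracting the first from the second: A + 2C = -1.
Subtracting the second from the third: A + 4C = -3.
Solving: C = -1, A = 1, then B = 8.
So b_n = 1·n + 8 + (-1)·2^n; at n=21 this is -2097123.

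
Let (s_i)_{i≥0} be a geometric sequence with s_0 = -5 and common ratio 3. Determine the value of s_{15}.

-71744535

s_i = (-5)·3^(i-0).
s_{15} = (-5)·3^15 = -71744535.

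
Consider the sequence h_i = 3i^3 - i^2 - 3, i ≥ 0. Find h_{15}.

9897

h_{15} = 3·15^3 - 1·15^2 - 3 = 9897.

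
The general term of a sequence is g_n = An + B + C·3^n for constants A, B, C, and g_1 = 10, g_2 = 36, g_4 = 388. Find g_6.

3620

Plug in n = 1, 2, 4: A + B + 3C = 10; 2A + B + 9C = 36; 4A + B + 81C = 388.
Subtracting the first from the second: A + 6C = 26.
Subtracting the second from the third: 2A + 72C = 352.
Solving: C = 5, A = -4, then B = -1.
So g_n = -4·n + (-1) + 5·3^n; at n=6 this is 3620.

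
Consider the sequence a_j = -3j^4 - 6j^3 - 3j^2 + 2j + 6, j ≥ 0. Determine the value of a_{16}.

-221914

a_{16} = -3·16^4 - 6·16^3 - 3·16^2 + 2·16 + 6 = -221914.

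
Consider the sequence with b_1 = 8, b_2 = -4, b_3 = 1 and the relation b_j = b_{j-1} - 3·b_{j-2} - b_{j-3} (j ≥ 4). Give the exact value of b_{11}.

Step forward from the initial values:
b_4 = 5;  b_5 = 6;  b_6 = -10;  b_7 = -33;  b_8 = -9;  b_9 = 100;  b_{10} = 160;  b_{11} = -131.

-131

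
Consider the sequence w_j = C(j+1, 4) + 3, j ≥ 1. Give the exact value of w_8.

129

C(9, 4) = 126, so w_8 = 129.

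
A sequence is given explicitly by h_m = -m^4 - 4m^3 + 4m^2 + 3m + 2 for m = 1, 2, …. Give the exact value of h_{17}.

h_{17} = -1·17^4 - 4·17^3 + 4·17^2 + 3·17 + 2 = -101964.

-101964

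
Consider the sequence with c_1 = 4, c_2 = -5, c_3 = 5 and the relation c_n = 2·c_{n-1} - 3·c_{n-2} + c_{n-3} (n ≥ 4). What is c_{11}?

Step forward from the initial values:
c_4 = 29, c_5 = 38, c_6 = -6, c_7 = -97, c_8 = -138, c_9 = 9, c_{10} = 335, c_{11} = 505.

505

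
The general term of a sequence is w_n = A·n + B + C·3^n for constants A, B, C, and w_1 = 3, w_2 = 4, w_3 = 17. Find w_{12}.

Write the equations: A + B + 3C = 3; 2A + B + 9C = 4; 3A + B + 27C = 17.
Subtracting the first from the second: A + 6C = 1.
Subtracting the second from the third: A + 18C = 13.
Solving: C = 1, A = -5, then B = 5.
So w_n = -5·n + 5 + 1·3^n; at n=12 this is 531386.

531386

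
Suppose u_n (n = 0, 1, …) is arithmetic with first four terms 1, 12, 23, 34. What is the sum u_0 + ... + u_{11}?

738

Common difference d = 11.
u_n = 1 + (n - 0)·11.
u_{11} = 122; S = 12·(1 + 122)/2 = 738.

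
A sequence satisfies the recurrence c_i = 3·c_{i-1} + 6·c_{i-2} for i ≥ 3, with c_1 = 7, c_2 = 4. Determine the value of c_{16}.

9662599026

c_3 = 54, c_4 = 186, c_5 = 882, …, c_{13} = 115603362, c_{14} = 505449234, c_{15} = 2209967874, c_{16} = 9662599026.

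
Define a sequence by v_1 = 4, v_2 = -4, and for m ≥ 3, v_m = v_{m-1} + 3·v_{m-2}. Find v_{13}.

7556

v_3 = 8  v_4 = -4  v_5 = 20  …  v_{10} = 572  v_{11} = 1460  v_{12} = 3176  v_{13} = 7556.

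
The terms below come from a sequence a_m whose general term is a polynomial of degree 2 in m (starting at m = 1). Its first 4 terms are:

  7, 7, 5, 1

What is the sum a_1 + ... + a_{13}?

1st diffs: 0, -2, -4.
2nd diffs: -2, -2 (constant).
Newton forward-difference form: a_m = 7 + (-2)·C(m-1,2).
Continuing: …, -5, -13, -23, -35, …, a_{13} = -125.
Summing m = 1..13 (13 terms) gives -481.

-481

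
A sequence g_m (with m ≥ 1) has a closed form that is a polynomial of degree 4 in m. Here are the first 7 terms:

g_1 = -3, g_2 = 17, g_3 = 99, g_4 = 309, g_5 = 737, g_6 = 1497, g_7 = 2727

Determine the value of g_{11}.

15947

1st diffs: 20, 82, 210, 428, 760, 1230.
2nd diffs: 62, 128, 218, 332, 470.
3rd diffs: 66, 90, 114, 138.
4th diffs: 24, 24, 24 (constant).
So g_m = m^4 + m^3 - 2m - 3.
Evaluating at m = 11 gives g_{11} = 15947.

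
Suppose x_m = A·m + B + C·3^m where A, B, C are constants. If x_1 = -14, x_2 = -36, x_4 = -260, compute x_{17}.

-387420558

Plug in m = 1, 2, 4: A + B + 3C = -14; 2A + B + 9C = -36; 4A + B + 81C = -260.
Subtracting the first from the second: A + 6C = -22.
Subtracting the second from the third: 2A + 72C = -224.
Solving: C = -3, A = -4, then B = -1.
So x_m = -4·m + (-1) + (-3)·3^m; at m=17 this is -387420558.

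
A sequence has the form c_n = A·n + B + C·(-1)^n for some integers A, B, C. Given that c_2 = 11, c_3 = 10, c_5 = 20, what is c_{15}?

70

The three given values yield: 2A + B + C = 11; 3A + B - C = 10; 5A + B - C = 20.
Subtracting the first from the second: A - 2C = -1.
Subtracting the second from the third: 2A = 10.
Solving: C = 3, A = 5, then B = -2.
Hence c_{15} = 5·15 + (-2) + 3·(-1) = 70.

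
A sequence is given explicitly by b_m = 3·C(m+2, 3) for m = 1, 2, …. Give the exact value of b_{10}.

C(12, 3) = 220, so b_{10} = 660.

660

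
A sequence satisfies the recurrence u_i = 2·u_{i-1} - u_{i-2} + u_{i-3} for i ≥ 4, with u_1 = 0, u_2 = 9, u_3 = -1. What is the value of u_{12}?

-484

Applying the relation repeatedly:
u_4 = -11  u_5 = -12  u_6 = -14  u_7 = -27  u_8 = -52  u_9 = -91  u_{10} = -157  u_{11} = -275  u_{12} = -484.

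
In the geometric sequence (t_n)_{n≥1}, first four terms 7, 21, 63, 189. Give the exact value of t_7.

Common ratio r = 3.
t_n = 7·3^(n-1).
t_7 = 7·3^6 = 5103.

5103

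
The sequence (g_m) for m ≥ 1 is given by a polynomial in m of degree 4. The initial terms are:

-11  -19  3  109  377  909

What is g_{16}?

1st diffs: -8, 22, 106, 268, 532.
2nd diffs: 30, 84, 162, 264.
3rd diffs: 54, 78, 102.
4th diffs: 24, 24 (constant).
Newton forward-difference form: g_m = -11 + (-8)·C(m-1,1) + 30·C(m-1,2) + 54·C(m-1,3) + 24·C(m-1,4).
At m = 16: m-1 = 15, so g_{16} = -11 - 120 + 3150 + 24570 + 32760 = 60349.

60349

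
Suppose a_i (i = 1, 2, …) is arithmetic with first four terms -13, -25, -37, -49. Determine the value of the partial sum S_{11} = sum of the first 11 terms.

Common difference d = -12.
a_i = -13 + (i - 1)·(-12).
a_{11} = -133; S = 11·(-13 + (-133))/2 = -803.

-803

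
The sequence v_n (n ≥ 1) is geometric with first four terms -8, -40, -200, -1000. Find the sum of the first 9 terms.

Common ratio r = 5.
v_n = (-8)·5^(n-1).
S = (-8)·(5^9 - 1)/(5 - 1) = (-8)·(1953125 - 1)/(4) = -3906248.

-3906248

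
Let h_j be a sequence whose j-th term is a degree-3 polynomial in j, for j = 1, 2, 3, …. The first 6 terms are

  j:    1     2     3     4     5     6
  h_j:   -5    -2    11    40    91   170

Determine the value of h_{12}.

1st diffs: 3, 13, 29, 51, 79.
2nd diffs: 10, 16, 22, 28.
3rd diffs: 6, 6, 6 (constant).
So h_j = j^3 - j^2 - j - 4.
Evaluating at j = 12 gives h_{12} = 1568.

1568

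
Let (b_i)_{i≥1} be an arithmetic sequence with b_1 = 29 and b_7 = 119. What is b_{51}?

779

Common difference d = (119 - 29) / (7 - 1) = 15.
b_i = 29 + (i - 1)·15.
b_{51} = 29 + 50·15 = 779.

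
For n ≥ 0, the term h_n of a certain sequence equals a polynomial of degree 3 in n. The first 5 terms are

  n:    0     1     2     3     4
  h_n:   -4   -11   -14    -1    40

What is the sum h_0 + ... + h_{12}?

9126

1st diffs: -7, -3, 13, 41.
2nd diffs: 4, 16, 28.
3rd diffs: 12, 12 (constant).
Newton forward-difference form: h_n = -4 + (-7)·C(n,1) + 4·C(n,2) + 12·C(n,3).
Continuing: …, 121, 254, 451, 724, …, h_{12} = 2816.
Summing n = 0..12 (13 terms) gives 9126.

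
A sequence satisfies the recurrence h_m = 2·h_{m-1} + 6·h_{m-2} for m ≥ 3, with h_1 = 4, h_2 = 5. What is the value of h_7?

Iterate the recurrence:
h_3 = 34;  h_4 = 98;  h_5 = 400;  h_6 = 1388;  h_7 = 5176.

5176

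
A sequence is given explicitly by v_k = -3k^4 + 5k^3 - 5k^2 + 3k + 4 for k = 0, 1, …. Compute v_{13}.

v_{13} = -3·13^4 + 5·13^3 - 5·13^2 + 3·13 + 4 = -75500.

-75500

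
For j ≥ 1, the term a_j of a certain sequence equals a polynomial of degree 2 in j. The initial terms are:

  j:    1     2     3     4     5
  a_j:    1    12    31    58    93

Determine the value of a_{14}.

768

1st diffs: 11, 19, 27, 35.
2nd diffs: 8, 8, 8 (constant).
Newton forward-difference form: a_j = 1 + 11·C(j-1,1) + 8·C(j-1,2).
At j = 14: j-1 = 13, so a_{14} = 1 + 143 + 624 = 768.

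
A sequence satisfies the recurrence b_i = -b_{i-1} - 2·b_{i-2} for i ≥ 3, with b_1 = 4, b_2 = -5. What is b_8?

Iterate the recurrence:
b_3 = -3, b_4 = 13, b_5 = -7, b_6 = -19, b_7 = 33, b_8 = 5.

5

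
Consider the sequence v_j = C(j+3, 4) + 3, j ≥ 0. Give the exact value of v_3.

18

C(6, 4) = 15, so v_3 = 18.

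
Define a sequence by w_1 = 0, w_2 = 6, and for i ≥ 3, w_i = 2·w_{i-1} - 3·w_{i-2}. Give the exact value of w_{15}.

Compute successive terms:
w_3 = 12;  w_4 = 6;  w_5 = -24;  …;  w_{12} = -1578;  w_{13} = -2760;  w_{14} = -786;  w_{15} = 6708.

6708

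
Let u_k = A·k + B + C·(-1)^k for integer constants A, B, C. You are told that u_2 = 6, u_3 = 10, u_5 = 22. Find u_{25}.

The three given values yield: 2A + B + C = 6; 3A + B - C = 10; 5A + B - C = 22.
Subtracting the first from the second: A - 2C = 4.
Subtracting the second from the third: 2A = 12.
Solving: C = 1, A = 6, then B = -7.
Therefore u_{25} = 150 + (-7) + 1·(-1) = 142.

142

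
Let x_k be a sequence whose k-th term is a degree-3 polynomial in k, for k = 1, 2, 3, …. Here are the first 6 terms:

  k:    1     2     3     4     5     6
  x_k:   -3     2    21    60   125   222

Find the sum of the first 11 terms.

4532

1st diffs: 5, 19, 39, 65, 97.
2nd diffs: 14, 20, 26, 32.
3rd diffs: 6, 6, 6 (constant).
So x_k = k^3 + k^2 - 5k.
Continuing: …, 357, 536, 765, 1050, …, x_{11} = 1397.
Summing k = 1..11 (11 terms) gives 4532.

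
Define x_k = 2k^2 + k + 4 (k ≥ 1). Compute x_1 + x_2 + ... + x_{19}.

Over k = 1..19: Σk = 190, Σk² = 2470.
Total = (2)·2470 + (1)·190 + (4)·19 = 5206.

5206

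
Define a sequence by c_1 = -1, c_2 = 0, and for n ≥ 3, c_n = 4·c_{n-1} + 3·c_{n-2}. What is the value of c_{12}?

Iterate the recurrence:
c_3 = -3; c_4 = -12; c_5 = -57; c_6 = -264; c_7 = -1227; c_8 = -5700; c_9 = -26481; c_{10} = -123024; c_{11} = -571539; c_{12} = -2655228.

-2655228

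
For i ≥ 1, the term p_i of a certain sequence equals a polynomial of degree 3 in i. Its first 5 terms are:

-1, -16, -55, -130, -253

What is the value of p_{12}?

-3466

1st diffs: -15, -39, -75, -123.
2nd diffs: -24, -36, -48.
3rd diffs: -12, -12 (constant).
Newton forward-difference form: p_i = -1 + (-15)·C(i-1,1) + (-24)·C(i-1,2) + (-12)·C(i-1,3).
At i = 12: i-1 = 11, so p_{12} = -1 - 165 - 1320 - 1980 = -3466.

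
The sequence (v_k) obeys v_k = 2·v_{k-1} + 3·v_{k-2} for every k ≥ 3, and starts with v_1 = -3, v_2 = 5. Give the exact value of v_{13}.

Iterate the recurrence:
v_3 = 1; v_4 = 17; v_5 = 37; …; v_{10} = 9845; v_{11} = 29521; v_{12} = 88577; v_{13} = 265717.
(Characteristic roots are 3 and -1.)

265717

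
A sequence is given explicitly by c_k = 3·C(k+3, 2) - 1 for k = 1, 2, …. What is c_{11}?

272

C(14, 2) = 91, so c_{11} = 272.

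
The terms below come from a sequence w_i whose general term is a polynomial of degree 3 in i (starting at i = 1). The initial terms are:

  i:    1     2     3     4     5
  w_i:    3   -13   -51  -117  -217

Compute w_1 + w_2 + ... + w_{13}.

1st diffs: -16, -38, -66, -100.
2nd diffs: -22, -28, -34.
3rd diffs: -6, -6 (constant).
So w_i = -i^3 - 5i^2 + 6i + 3.
Continuing: …, -357, -543, -781, -1077, …, w_{13} = -2961.
Summing i = 1..13 (13 terms) gives -11791.

-11791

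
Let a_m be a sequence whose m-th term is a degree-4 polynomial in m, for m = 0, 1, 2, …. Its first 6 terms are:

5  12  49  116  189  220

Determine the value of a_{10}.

-3615

1st diffs: 7, 37, 67, 73, 31.
2nd diffs: 30, 30, 6, -42.
3rd diffs: 0, -24, -48.
4th diffs: -24, -24 (constant).
Newton forward-difference form: a_m = 5 + 7·C(m,1) + 30·C(m,2) + (-24)·C(m,4).
At m = 10: m = 10, so a_{10} = 5 + 70 + 1350 - 5040 = -3615.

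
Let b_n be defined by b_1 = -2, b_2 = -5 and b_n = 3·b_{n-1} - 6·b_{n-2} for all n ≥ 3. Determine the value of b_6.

117

Compute successive terms:
b_3 = -3;  b_4 = 21;  b_5 = 81;  b_6 = 117.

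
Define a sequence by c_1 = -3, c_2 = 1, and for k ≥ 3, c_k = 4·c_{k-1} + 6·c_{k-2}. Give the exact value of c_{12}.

Step forward from the initial values:
c_3 = -14; c_4 = -50; c_5 = -284; c_6 = -1436; c_7 = -7448; c_8 = -38408; c_9 = -198320; c_{10} = -1023728; c_{11} = -5284832; c_{12} = -27281696.

-27281696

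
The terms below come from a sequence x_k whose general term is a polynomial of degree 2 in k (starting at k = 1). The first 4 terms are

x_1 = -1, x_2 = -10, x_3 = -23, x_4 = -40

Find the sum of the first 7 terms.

-336

1st diffs: -9, -13, -17.
2nd diffs: -4, -4 (constant).
So x_k = -2k^2 - 3k + 4.
Continuing: -61, -86, -115.
Summing k = 1..7 (7 terms) gives -336.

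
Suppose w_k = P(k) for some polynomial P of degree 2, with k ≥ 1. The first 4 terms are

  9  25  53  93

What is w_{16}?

1st diffs: 16, 28, 40.
2nd diffs: 12, 12 (constant).
So w_k = 6k^2 - 2k + 5.
Evaluating at k = 16 gives w_{16} = 1509.

1509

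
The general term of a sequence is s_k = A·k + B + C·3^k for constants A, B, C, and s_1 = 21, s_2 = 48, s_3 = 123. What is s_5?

993

The three given values yield: A + B + 3C = 21; 2A + B + 9C = 48; 3A + B + 27C = 123.
Subtracting the first from the second: A + 6C = 27.
Subtracting the second from the third: A + 18C = 75.
Solving: C = 4, A = 3, then B = 6.
Hence s_5 = 3·5 + 6 + 4·243 = 993.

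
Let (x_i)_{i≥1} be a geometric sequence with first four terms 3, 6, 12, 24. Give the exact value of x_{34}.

Common ratio r = 2.
x_i = 3·2^(i-1).
x_{34} = 3·2^33 = 25769803776.

25769803776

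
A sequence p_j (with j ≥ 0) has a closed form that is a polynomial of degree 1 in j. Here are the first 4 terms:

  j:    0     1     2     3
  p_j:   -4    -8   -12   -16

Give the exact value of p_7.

1st diffs: -4, -4, -4 (constant).
So p_j = -4j - 4.
Evaluating at j = 7 gives p_7 = -32.

-32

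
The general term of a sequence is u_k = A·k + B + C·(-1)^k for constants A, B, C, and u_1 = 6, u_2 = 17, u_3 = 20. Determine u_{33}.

230

Plug in k = 1, 2, 3: A + B - C = 6; 2A + B + C = 17; 3A + B - C = 20.
Subtracting the first from the second: A + 2C = 11.
Subtracting the second from the third: A - 2C = 3.
Solving: C = 2, A = 7, then B = 1.
So u_k = 7·k + 1 + 2·(-1)^k; at k=33 this is 230.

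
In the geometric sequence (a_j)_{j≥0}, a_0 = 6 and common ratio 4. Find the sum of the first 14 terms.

a_j = 6·4^(j-0).
S = 6·(4^14 - 1)/(4 - 1) = 6·(268435456 - 1)/(3) = 536870910.

536870910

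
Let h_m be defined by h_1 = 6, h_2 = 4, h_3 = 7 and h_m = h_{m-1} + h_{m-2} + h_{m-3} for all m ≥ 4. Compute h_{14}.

6864

Iterate the recurrence:
h_4 = 17;  h_5 = 28;  h_6 = 52;  …;  h_{11} = 1103;  h_{12} = 2029;  h_{13} = 3732;  h_{14} = 6864.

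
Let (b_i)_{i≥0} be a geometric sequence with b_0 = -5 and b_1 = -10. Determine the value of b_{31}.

Common ratio r = 2.
b_i = (-5)·2^(i-0).
b_{31} = (-5)·2^31 = -10737418240.

-10737418240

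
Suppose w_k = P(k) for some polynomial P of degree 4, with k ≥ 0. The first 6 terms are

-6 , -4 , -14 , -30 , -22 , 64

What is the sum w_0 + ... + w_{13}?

1st diffs: 2, -10, -16, 8, 86.
2nd diffs: -12, -6, 24, 78.
3rd diffs: 6, 30, 54.
4th diffs: 24, 24 (constant).
Newton forward-difference form: w_k = -6 + 2·C(k,1) + (-12)·C(k,2) + 6·C(k,3) + 24·C(k,4).
Continuing: …, 306, 806, 1690, 3108, …, w_{13} = 17960.
Summing k = 0..13 (14 terms) gives 49784.

49784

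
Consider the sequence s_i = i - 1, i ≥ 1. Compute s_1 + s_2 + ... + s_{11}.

55

Over i = 1..11: Σi = 66.
Total = (1)·66 + (-1)·11 = 55.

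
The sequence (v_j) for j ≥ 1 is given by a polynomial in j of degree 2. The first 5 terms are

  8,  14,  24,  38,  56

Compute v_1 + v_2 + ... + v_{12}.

1372

1st diffs: 6, 10, 14, 18.
2nd diffs: 4, 4, 4 (constant).
Newton forward-difference form: v_j = 8 + 6·C(j-1,1) + 4·C(j-1,2).
Continuing: …, 78, 104, 134, 168, …, v_{12} = 294.
Summing j = 1..12 (12 terms) gives 1372.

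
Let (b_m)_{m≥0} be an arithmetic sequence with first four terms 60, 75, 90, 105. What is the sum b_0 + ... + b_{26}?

6885

Common difference d = 15.
b_m = 60 + (m - 0)·15.
b_{26} = 450; S = 27·(60 + 450)/2 = 6885.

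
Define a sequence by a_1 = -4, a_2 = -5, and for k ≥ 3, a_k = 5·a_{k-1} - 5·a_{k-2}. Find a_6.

125

Compute successive terms:
a_3 = -5  a_4 = 0  a_5 = 25  a_6 = 125.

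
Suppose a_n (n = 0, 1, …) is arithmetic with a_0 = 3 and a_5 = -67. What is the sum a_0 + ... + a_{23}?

Common difference d = (-67 - 3) / (5 - 0) = -14.
a_n = 3 + (n - 0)·(-14).
a_{23} = -319; S = 24·(3 + (-319))/2 = -3792.

-3792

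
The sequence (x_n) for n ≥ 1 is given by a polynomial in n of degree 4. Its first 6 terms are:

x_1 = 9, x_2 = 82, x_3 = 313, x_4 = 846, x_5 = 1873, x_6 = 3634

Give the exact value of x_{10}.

1st diffs: 73, 231, 533, 1027, 1761.
2nd diffs: 158, 302, 494, 734.
3rd diffs: 144, 192, 240.
4th diffs: 48, 48 (constant).
Newton forward-difference form: x_n = 9 + 73·C(n-1,1) + 158·C(n-1,2) + 144·C(n-1,3) + 48·C(n-1,4).
At n = 10: n-1 = 9, so x_{10} = 9 + 657 + 5688 + 12096 + 6048 = 24498.

24498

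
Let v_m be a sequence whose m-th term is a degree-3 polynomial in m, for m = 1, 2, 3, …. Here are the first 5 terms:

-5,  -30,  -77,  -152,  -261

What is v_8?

1st diffs: -25, -47, -75, -109.
2nd diffs: -22, -28, -34.
3rd diffs: -6, -6 (constant).
So v_m = -m^3 - 5m^2 - 3m + 4.
Evaluating at m = 8 gives v_8 = -852.

-852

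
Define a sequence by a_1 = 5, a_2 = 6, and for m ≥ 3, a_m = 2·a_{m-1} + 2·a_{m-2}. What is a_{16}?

9833984

Applying the relation repeatedly:
a_3 = 22;  a_4 = 56;  a_5 = 156;  …;  a_{13} = 482240;  a_{14} = 1317504;  a_{15} = 3599488;  a_{16} = 9833984.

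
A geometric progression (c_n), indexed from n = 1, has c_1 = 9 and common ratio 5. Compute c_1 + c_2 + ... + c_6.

35154

c_n = 9·5^(n-1).
S = 9·(5^6 - 1)/(5 - 1) = 9·(15625 - 1)/(4) = 35154.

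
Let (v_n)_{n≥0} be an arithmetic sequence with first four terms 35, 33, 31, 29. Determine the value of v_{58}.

-81

Common difference d = -2.
v_n = 35 + (n - 0)·(-2).
v_{58} = 35 + 58·(-2) = -81.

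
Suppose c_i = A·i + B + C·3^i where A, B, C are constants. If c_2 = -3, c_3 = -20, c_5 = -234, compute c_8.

Write the equations: 2A + B + 9C = -3; 3A + B + 27C = -20; 5A + B + 243C = -234.
Subtracting the first from the second: A + 18C = -17.
Subtracting the second from the third: 2A + 216C = -214.
Solving: C = -1, A = 1, then B = 4.
So c_i = 1·i + 4 + (-1)·3^i; at i=8 this is -6549.

-6549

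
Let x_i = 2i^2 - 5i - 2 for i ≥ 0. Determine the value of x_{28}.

1426

x_{28} = 2·28^2 - 5·28 - 2 = 1426.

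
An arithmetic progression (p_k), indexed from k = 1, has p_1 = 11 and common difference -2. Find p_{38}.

-63

p_k = 11 + (k - 1)·(-2).
p_{38} = 11 + 37·(-2) = -63.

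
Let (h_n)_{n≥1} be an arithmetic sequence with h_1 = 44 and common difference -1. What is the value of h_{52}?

-7

h_n = 44 + (n - 1)·(-1).
h_{52} = 44 + 51·(-1) = -7.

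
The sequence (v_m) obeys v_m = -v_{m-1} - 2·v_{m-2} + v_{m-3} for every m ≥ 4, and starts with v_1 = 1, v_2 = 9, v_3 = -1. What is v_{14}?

Applying the relation repeatedly:
v_4 = -16, v_5 = 27, v_6 = 4, …, v_{11} = 294, v_{12} = 403, v_{13} = -1310, v_{14} = 798.

798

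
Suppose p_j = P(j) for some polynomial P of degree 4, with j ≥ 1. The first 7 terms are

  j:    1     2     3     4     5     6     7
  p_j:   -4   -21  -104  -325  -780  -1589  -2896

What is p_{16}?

1st diffs: -17, -83, -221, -455, -809, -1307.
2nd diffs: -66, -138, -234, -354, -498.
3rd diffs: -72, -96, -120, -144.
4th diffs: -24, -24, -24 (constant).
Newton forward-difference form: p_j = -4 + (-17)·C(j-1,1) + (-66)·C(j-1,2) + (-72)·C(j-1,3) + (-24)·C(j-1,4).
At j = 16: j-1 = 15, so p_{16} = -4 - 255 - 6930 - 32760 - 32760 = -72709.

-72709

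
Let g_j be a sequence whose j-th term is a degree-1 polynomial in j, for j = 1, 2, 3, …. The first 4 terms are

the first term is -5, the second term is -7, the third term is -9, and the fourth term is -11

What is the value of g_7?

1st diffs: -2, -2, -2 (constant).
So g_j = -2j - 3.
Evaluating at j = 7 gives g_7 = -17.

-17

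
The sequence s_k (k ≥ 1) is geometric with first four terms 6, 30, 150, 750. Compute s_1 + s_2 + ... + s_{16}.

Common ratio r = 5.
s_k = 6·5^(k-1).
S = 6·(5^16 - 1)/(5 - 1) = 6·(152587890625 - 1)/(4) = 228881835936.

228881835936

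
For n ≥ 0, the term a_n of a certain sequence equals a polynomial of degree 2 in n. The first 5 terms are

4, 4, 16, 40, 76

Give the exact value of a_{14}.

1st diffs: 0, 12, 24, 36.
2nd diffs: 12, 12, 12 (constant).
Newton forward-difference form: a_n = 4 + 12·C(n,2).
At n = 14: n = 14, so a_{14} = 4 + 1092 = 1096.

1096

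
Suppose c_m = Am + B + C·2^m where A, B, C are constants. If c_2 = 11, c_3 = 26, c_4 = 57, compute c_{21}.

8388584

At m = 2, 3, 4: 2A + B + 4C = 11; 3A + B + 8C = 26; 4A + B + 16C = 57.
Subtracting the first from the second: A + 4C = 15.
Subtracting the second from the third: A + 8C = 31.
Solving: C = 4, A = -1, then B = -3.
So c_m = -1·m + (-3) + 4·2^m; at m=21 this is 8388584.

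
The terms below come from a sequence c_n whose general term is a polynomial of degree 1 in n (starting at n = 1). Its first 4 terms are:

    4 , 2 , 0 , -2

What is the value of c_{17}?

-28

1st diffs: -2, -2, -2 (constant).
So c_n = -2n + 6.
Evaluating at n = 17 gives c_{17} = -28.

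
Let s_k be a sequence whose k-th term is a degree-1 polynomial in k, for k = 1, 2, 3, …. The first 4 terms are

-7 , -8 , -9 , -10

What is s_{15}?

1st diffs: -1, -1, -1 (constant).
So s_k = -k - 6.
Evaluating at k = 15 gives s_{15} = -21.

-21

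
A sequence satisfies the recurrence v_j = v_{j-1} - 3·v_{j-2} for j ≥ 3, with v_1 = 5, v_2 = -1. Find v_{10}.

599

Compute successive terms:
v_3 = -16, v_4 = -13, v_5 = 35, v_6 = 74, v_7 = -31, v_8 = -253, v_9 = -160, v_{10} = 599.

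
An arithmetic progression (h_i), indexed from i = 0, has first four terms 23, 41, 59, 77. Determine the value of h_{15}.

293

Common difference d = 18.
h_i = 23 + (i - 0)·18.
h_{15} = 23 + 15·18 = 293.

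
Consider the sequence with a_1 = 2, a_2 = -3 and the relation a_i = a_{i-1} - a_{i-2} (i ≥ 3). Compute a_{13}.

2

a_3 = -5  a_4 = -2  a_5 = 3  …  a_{10} = -2  a_{11} = 3  a_{12} = 5  a_{13} = 2.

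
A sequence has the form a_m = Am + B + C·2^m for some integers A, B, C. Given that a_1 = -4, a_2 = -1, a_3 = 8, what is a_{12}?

12245

The three given values yield: A + B + 2C = -4; 2A + B + 4C = -1; 3A + B + 8C = 8.
Subtracting the first from the second: A + 2C = 3.
Subtracting the second from the third: A + 4C = 9.
Solving: C = 3, A = -3, then B = -7.
Hence a_{12} = -3·12 + (-7) + 3·4096 = 12245.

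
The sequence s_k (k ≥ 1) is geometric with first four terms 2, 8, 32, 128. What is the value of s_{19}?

137438953472

Common ratio r = 4.
s_k = 2·4^(k-1).
s_{19} = 2·4^18 = 137438953472.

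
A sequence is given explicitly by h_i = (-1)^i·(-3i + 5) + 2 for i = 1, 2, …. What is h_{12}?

-29

(-1)^12 = 1; -3i + 5 at i=12 is -31; so h_{12} = -29.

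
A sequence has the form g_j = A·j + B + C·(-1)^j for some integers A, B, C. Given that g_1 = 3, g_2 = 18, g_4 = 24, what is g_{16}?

At j = 1, 2, 4: A + B - C = 3; 2A + B + C = 18; 4A + B + C = 24.
Subtracting the first from the second: A + 2C = 15.
Subtracting the second from the third: 2A = 6.
Solving: C = 6, A = 3, then B = 6.
Hence g_{16} = 3·16 + 6 + 6·1 = 60.

60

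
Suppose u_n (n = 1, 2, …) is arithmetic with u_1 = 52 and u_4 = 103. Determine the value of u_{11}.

Common difference d = (103 - 52) / (4 - 1) = 17.
u_n = 52 + (n - 1)·17.
u_{11} = 52 + 10·17 = 222.

222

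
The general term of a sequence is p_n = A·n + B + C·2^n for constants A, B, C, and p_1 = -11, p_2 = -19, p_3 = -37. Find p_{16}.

Write the equations: A + B + 2C = -11; 2A + B + 4C = -19; 3A + B + 8C = -37.
Subtracting the first from the second: A + 2C = -8.
Subtracting the second from the third: A + 4C = -18.
Solving: C = -5, A = 2, then B = -3.
So p_n = 2·n + (-3) + (-5)·2^n; at n=16 this is -327651.

-327651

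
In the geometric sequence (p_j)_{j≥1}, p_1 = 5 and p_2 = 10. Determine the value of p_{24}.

Common ratio r = 2.
p_j = 5·2^(j-1).
p_{24} = 5·2^23 = 41943040.

41943040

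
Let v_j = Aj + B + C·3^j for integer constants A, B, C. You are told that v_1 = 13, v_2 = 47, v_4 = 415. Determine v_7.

10957

The three given values yield: A + B + 3C = 13; 2A + B + 9C = 47; 4A + B + 81C = 415.
Subtracting the first from the second: A + 6C = 34.
Subtracting the second from the third: 2A + 72C = 368.
Solving: C = 5, A = 4, then B = -6.
Hence v_7 = 4·7 + (-6) + 5·2187 = 10957.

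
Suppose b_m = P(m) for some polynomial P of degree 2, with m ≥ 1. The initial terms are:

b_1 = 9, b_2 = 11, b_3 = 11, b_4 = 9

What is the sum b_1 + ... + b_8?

1st diffs: 2, 0, -2.
2nd diffs: -2, -2 (constant).
Newton forward-difference form: b_m = 9 + 2·C(m-1,1) + (-2)·C(m-1,2).
Continuing: 5, -1, -9, -19.
Summing m = 1..8 (8 terms) gives 16.

16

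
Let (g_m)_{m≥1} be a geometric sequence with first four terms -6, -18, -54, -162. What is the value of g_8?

-13122

Common ratio r = 3.
g_m = (-6)·3^(m-1).
g_8 = (-6)·3^7 = -13122.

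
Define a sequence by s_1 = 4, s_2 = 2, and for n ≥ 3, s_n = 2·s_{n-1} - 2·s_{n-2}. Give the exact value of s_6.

Step forward from the initial values:
s_3 = -4, s_4 = -12, s_5 = -16, s_6 = -8.

-8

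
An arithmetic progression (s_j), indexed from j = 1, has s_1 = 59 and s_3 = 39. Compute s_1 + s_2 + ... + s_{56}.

-12096

Common difference d = (39 - 59) / (3 - 1) = -10.
s_j = 59 + (j - 1)·(-10).
s_{56} = -491; S = 56·(59 + (-491))/2 = -12096.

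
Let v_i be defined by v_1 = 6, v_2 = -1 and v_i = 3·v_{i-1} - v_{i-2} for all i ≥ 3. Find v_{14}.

-399601

Step forward from the initial values:
v_3 = -9; v_4 = -26; v_5 = -69; …; v_{11} = -22269; v_{12} = -58301; v_{13} = -152634; v_{14} = -399601.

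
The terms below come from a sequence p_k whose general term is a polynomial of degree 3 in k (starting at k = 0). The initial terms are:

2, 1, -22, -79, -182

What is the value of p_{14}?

-6382

1st diffs: -1, -23, -57, -103.
2nd diffs: -22, -34, -46.
3rd diffs: -12, -12 (constant).
Newton forward-difference form: p_k = 2 + (-1)·C(k,1) + (-22)·C(k,2) + (-12)·C(k,3).
At k = 14: k = 14, so p_{14} = 2 - 14 - 2002 - 4368 = -6382.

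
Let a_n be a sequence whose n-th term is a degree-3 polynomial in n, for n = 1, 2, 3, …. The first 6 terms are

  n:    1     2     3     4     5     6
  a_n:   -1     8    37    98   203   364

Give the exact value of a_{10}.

1st diffs: 9, 29, 61, 105, 161.
2nd diffs: 20, 32, 44, 56.
3rd diffs: 12, 12, 12 (constant).
So a_n = 2n^3 - 2n^2 + n - 2.
Evaluating at n = 10 gives a_{10} = 1808.

1808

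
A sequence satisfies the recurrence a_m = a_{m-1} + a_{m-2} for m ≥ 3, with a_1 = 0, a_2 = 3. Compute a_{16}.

1830

Applying the relation repeatedly:
a_3 = 3;  a_4 = 6;  a_5 = 9;  …;  a_{13} = 432;  a_{14} = 699;  a_{15} = 1131;  a_{16} = 1830.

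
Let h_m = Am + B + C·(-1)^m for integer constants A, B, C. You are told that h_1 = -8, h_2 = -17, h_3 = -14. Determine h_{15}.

At m = 1, 2, 3: A + B - C = -8; 2A + B + C = -17; 3A + B - C = -14.
Subtracting the first from the second: A + 2C = -9.
Subtracting the second from the third: A - 2C = 3.
Solving: C = -3, A = -3, then B = -8.
Hence h_{15} = -3·15 + (-8) + (-3)·(-1) = -50.

-50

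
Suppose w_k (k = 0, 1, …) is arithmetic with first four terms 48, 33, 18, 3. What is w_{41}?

Common difference d = -15.
w_k = 48 + (k - 0)·(-15).
w_{41} = 48 + 41·(-15) = -567.

-567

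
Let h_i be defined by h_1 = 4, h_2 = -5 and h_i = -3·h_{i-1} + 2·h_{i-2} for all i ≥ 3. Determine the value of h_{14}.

Iterate the recurrence:
h_3 = 23  h_4 = -79  h_5 = 283  …  h_{11} = 577139  h_{12} = -2055511  h_{13} = 7320811  h_{14} = -26073455.

-26073455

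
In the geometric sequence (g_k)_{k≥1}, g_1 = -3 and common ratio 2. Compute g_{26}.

-100663296

g_k = (-3)·2^(k-1).
g_{26} = (-3)·2^25 = -100663296.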